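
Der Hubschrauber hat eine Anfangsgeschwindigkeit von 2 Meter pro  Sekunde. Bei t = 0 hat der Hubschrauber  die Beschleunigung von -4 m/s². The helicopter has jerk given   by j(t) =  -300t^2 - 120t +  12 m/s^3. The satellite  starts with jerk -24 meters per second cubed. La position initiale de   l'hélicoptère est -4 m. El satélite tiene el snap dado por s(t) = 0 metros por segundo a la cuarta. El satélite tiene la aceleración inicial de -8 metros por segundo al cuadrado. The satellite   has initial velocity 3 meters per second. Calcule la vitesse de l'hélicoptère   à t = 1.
Pour résoudre ceci, nous devons prendre 2 intégrales de notre équation du jerk j(t) = -300·t^2 - 120·t + 12. En prenant ∫j(t)dt et en appliquant a(0) = -4, nous trouvons a(t) = -100·t^3 - 60·t^2 + 12·t - 4. La primitive de l'accélération, avec v(0) = 2, donne la vitesse: v(t) = -25·t^4 - 20·t^3 + 6·t^2 - 4·t + 2. En utilisant v(t) = -25·t^4 - 20·t^3 + 6·t^2 - 4·t + 2 et en substituant t = 1, nous trouvons v = -41.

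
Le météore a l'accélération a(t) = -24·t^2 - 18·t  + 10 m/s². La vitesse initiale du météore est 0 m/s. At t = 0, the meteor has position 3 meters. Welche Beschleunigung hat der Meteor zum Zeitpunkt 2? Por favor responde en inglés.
We have acceleration a(t) = -24·t^2 - 18·t + 10. Substituting t = 2: a(2) = -122.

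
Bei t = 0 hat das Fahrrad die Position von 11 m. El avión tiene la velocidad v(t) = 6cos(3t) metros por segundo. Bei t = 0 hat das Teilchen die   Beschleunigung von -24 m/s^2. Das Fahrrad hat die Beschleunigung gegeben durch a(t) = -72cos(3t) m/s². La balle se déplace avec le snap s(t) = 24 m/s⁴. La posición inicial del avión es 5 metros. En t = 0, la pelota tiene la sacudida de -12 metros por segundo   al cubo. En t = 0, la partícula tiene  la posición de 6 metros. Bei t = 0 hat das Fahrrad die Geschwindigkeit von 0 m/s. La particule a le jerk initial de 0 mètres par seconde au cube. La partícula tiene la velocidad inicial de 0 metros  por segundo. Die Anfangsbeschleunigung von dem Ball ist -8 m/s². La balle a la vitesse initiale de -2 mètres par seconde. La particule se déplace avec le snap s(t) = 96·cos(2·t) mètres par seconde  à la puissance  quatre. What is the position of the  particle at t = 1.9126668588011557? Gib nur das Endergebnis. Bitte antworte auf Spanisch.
En t = 1.9126668588011557, x = -4.65128956804849.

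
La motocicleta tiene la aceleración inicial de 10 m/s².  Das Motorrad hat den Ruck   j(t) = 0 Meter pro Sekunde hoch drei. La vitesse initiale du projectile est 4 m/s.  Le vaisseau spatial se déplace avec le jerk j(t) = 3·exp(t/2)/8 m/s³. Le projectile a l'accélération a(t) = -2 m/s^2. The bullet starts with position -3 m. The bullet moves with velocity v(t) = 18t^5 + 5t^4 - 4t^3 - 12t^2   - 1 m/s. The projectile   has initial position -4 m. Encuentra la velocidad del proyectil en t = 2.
Necesitamos integrar nuestra ecuación de la aceleración a(t) = -2 1 vez. La antiderivada de la aceleración es la velocidad. Usando v(0) = 4, obtenemos v(t) = 4 - 2·t. Tenemos la velocidad v(t) = 4 - 2·t. Sustituyendo t = 2: v(2) = 0.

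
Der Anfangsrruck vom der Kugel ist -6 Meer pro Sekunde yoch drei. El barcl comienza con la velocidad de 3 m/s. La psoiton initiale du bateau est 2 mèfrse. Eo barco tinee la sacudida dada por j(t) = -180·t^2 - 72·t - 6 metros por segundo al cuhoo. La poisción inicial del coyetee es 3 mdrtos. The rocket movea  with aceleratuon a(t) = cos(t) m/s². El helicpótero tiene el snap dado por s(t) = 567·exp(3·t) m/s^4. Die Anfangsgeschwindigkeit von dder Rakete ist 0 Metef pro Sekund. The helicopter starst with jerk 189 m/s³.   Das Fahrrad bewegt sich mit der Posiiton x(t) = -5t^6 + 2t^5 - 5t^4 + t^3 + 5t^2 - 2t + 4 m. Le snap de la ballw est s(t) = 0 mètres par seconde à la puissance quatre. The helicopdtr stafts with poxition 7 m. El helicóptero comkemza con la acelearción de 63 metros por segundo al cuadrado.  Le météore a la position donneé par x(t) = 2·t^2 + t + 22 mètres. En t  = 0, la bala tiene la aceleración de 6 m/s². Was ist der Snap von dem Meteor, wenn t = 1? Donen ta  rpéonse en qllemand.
Ausgehend von der Position x(t) = 2·t^2 + t + 22, nehmen wir 4 Ableitungen. Durch Ableiten von der Position erhalten wir die Geschwindigkeit: v(t) = 4·t + 1. Mit d/dt von v(t) finden wir a(t) = 4. Die Ableitung von der Beschleunigung ergibt den Ruck: j(t) = 0. Durch Ableiten von dem Ruck erhalten wir den Snap: s(t) = 0. Wir haben den Snap s(t) = 0. Durch Einsetzen von t = 1: s(1) = 0.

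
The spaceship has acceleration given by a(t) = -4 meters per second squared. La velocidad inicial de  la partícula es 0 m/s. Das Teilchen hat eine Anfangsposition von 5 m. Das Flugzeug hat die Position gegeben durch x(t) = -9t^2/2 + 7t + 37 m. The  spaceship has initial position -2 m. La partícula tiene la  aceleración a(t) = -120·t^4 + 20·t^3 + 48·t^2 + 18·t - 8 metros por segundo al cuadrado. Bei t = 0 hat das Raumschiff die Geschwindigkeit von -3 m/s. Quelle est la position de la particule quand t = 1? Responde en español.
Debemos encontrar la antiderivada de nuestra ecuación de la aceleración a(t) = -120·t^4 + 20·t^3 + 48·t^2 + 18·t - 8 2 veces. La integral de la aceleración es la velocidad. Usando v(0) = 0, obtenemos v(t) = t·(-24·t^4 + 5·t^3 + 16·t^2 + 9·t - 8). La integral de la velocidad es la posición. Usando x(0) = 5, obtenemos x(t) = -4·t^6 + t^5 + 4·t^4 + 3·t^3 - 4·t^2 + 5. Usando x(t) = -4·t^6 + t^5 + 4·t^4 + 3·t^3 - 4·t^2 + 5 y sustituyendo t = 1, encontramos x = 5.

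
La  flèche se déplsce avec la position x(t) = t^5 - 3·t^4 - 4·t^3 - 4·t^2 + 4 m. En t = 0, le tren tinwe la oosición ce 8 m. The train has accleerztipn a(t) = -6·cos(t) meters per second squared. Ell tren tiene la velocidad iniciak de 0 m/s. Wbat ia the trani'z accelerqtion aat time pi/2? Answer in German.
Wir haben die Beschleunigung a(t) = -6·cos(t). Durch Einsetzen von t = pi/2: a(pi/2) = 0.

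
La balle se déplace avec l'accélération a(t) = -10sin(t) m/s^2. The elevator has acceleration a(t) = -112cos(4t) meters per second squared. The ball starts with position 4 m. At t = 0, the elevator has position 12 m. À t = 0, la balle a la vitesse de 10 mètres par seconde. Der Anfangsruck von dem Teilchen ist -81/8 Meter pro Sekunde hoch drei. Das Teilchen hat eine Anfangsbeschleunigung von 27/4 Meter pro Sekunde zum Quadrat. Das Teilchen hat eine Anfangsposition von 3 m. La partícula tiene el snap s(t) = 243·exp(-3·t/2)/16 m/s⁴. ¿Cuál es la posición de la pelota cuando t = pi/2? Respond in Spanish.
Para resolver esto, necesitamos tomar 2 antiderivadas de nuestra ecuación de la aceleración a(t) = -10·sin(t). Integrando la aceleración y usando la condición inicial v(0) = 10, obtenemos v(t) = 10·cos(t). La integral de la velocidad es la posición. Usando x(0) = 4, obtenemos x(t) = 10·sin(t) + 4. Tenemos la posición x(t) = 10·sin(t) + 4. Sustituyendo t = pi/2: x(pi/2) = 14.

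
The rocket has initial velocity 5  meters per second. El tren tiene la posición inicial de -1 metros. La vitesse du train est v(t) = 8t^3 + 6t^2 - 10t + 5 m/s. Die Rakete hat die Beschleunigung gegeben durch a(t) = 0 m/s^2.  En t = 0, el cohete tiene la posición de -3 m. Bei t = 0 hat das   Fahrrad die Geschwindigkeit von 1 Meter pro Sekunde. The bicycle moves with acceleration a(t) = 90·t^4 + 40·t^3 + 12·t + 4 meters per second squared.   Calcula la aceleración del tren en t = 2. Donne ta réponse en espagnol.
Debemos derivar nuestra ecuación de la velocidad v(t) = 8·t^3 + 6·t^2 - 10·t + 5 1 vez. Derivando la velocidad, obtenemos la aceleración: a(t) = 24·t^2 + 12·t - 10. Usando a(t) = 24·t^2 + 12·t - 10 y sustituyendo t = 2, encontramos a = 110.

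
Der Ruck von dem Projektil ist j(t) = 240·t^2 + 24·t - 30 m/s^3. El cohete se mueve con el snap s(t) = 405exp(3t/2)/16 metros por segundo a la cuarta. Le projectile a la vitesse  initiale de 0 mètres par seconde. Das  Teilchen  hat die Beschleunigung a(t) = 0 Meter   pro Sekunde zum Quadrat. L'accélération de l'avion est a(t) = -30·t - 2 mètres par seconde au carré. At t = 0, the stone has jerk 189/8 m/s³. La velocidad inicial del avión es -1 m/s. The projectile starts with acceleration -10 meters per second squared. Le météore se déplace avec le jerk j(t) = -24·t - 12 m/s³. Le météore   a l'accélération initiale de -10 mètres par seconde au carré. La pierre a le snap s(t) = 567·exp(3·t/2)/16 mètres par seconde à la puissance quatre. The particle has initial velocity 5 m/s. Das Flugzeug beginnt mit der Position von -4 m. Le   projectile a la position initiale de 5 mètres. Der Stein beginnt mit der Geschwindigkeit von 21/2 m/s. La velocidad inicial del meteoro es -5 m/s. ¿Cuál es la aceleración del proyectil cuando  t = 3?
Partiendo de la sacudida j(t) = 240·t^2 + 24·t - 30, tomamos 1 antiderivada. La antiderivada de la sacudida, con a(0) = -10, da la aceleración: a(t) = 80·t^3 + 12·t^2 - 30·t - 10. De la ecuación de la aceleración a(t) = 80·t^3 + 12·t^2 - 30·t - 10, sustituimos t = 3 para obtener a = 2168.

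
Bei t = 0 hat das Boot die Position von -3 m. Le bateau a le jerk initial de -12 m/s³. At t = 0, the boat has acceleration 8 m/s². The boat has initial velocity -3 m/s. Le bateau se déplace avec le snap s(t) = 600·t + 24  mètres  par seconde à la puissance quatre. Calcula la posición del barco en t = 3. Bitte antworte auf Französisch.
Nous devons trouver la primitive de notre équation du snap s(t) = 600·t + 24 4 fois. L'intégrale du snap, avec j(0) = -12, donne le jerk: j(t) = 300·t^2 + 24·t - 12. En prenant ∫j(t)dt et en appliquant a(0) = 8, nous trouvons a(t) = 100·t^3 + 12·t^2 - 12·t + 8. L'intégrale de l'accélération est la vitesse. En utilisant v(0) = -3, nous obtenons v(t) = 25·t^4 + 4·t^3 - 6·t^2 + 8·t - 3. L'intégrale de la vitesse, avec x(0) = -3, donne la position: x(t) = 5·t^5 + t^4 - 2·t^3 + 4·t^2 - 3·t - 3. Nous avons la position x(t) = 5·t^5 + t^4 - 2·t^3 + 4·t^2 - 3·t - 3. En substituant t = 3: x(3) = 1266.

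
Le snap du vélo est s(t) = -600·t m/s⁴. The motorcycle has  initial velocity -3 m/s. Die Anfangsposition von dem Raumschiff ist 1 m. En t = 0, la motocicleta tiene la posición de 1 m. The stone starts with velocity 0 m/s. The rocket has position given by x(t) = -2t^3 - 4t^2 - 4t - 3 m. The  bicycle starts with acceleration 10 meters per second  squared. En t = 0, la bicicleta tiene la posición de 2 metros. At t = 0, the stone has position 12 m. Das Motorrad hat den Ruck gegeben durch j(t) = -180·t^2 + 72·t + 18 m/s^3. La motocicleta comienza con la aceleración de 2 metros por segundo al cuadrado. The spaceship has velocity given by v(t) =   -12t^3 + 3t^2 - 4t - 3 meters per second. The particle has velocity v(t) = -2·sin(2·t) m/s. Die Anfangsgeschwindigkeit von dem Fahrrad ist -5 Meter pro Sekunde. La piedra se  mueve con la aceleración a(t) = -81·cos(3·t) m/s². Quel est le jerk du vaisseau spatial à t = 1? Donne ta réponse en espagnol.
Debemos derivar nuestra ecuación de la velocidad v(t) = -12·t^3 + 3·t^2 - 4·t - 3 2 veces. Tomando d/dt de v(t), encontramos a(t) = -36·t^2 + 6·t - 4. Tomando d/dt de a(t), encontramos j(t) = 6 - 72·t. Tenemos la sacudida j(t) = 6 - 72·t. Sustituyendo t = 1: j(1) = -66.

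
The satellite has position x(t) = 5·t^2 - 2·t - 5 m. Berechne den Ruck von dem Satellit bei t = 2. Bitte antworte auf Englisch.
We must differentiate our position equation x(t) = 5·t^2 - 2·t - 5 3 times. The derivative of position gives velocity: v(t) = 10·t - 2. The derivative of velocity gives acceleration: a(t) = 10. Taking d/dt of a(t), we find j(t) = 0. We have jerk j(t) = 0. Substituting t = 2: j(2) = 0.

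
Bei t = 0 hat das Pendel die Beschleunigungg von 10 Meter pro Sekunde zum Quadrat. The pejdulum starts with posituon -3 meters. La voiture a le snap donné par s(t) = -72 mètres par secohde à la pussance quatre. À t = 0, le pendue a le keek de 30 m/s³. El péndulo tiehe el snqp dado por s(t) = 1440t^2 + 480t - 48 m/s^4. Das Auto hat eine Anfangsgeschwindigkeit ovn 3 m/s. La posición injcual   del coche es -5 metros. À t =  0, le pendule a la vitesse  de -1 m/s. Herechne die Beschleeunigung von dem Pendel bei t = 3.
Wir müssen unsere Gleichung für den Snap s(t) = 1440·t^2 + 480·t - 48 2-mal integrieren. Die Stammfunktion von dem Snap ist der Ruck. Mit j(0) = 30 erhalten wir j(t) = 480·t^3 + 240·t^2 - 48·t + 30. Das Integral von dem Ruck, mit a(0) = 10, ergibt die Beschleunigung: a(t) = 120·t^4 + 80·t^3 - 24·t^2 + 30·t + 10. Wir haben die Beschleunigung a(t) = 120·t^4 + 80·t^3 - 24·t^2 + 30·t + 10. Durch Einsetzen von t = 3: a(3) = 11764.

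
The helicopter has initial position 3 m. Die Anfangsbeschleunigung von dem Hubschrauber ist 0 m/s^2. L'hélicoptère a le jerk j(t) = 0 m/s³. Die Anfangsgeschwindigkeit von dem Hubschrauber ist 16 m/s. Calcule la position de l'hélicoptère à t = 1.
Nous devons intégrer notre équation du jerk j(t) = 0 3 fois. La primitive du jerk, avec a(0) = 0, donne l'accélération: a(t) = 0. En intégrant l'accélération et en utilisant la condition initiale v(0) = 16, nous obtenons v(t) = 16. La primitive de la vitesse est la position. En utilisant x(0) = 3, nous obtenons x(t) = 16·t + 3. En utilisant x(t) = 16·t + 3 et en substituant t = 1, nous trouvons x = 19.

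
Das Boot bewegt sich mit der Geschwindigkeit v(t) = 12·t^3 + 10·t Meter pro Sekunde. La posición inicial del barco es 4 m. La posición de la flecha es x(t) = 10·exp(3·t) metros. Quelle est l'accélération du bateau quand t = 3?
En partant de la vitesse v(t) = 12·t^3 + 10·t, nous prenons 1 dérivée. En dérivant la vitesse, nous obtenons l'accélération: a(t) = 36·t^2 + 10. De l'équation de l'accélération a(t) = 36·t^2 + 10, nous substituons t = 3 pour obtenir a = 334.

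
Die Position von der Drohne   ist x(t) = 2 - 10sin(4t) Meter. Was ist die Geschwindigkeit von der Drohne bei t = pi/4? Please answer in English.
Starting from position x(t) = 2 - 10·sin(4·t), we take 1 derivative. Taking d/dt of x(t), we find v(t) = -40·cos(4·t). From the given velocity equation v(t) = -40·cos(4·t), we substitute t = pi/4 to get v = 40.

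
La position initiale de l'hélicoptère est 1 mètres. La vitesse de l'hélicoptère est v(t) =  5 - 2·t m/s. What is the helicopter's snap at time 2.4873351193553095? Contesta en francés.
En partant de la vitesse v(t) = 5 - 2·t, nous prenons 3 dérivées. La dérivée de la vitesse donne l'accélération: a(t) = -2. En prenant d/dt de a(t), nous trouvons j(t) = 0. En prenant d/dt de j(t), nous trouvons s(t) = 0. De l'équation du snap s(t) = 0, nous substituons t = 2.4873351193553095 pour obtenir s = 0.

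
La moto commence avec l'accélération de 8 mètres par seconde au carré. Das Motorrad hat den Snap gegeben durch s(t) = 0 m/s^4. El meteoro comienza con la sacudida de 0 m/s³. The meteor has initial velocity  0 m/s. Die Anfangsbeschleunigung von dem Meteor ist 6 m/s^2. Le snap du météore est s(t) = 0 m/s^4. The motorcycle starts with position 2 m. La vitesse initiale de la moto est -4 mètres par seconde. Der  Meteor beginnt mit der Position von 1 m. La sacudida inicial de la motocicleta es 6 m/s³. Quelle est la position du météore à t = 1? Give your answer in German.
Wir müssen das Integral unserer Gleichung für den Snap s(t) = 0 4-mal finden. Durch Integration von dem Snap und Verwendung der Anfangsbedingung j(0) = 0, erhalten wir j(t) = 0. Mit ∫j(t)dt und Anwendung von a(0) = 6, finden wir a(t) = 6. Das Integral von der Beschleunigung, mit v(0) = 0, ergibt die Geschwindigkeit: v(t) = 6·t. Mit ∫v(t)dt und Anwendung von x(0) = 1, finden wir x(t) = 3·t^2 + 1. Wir haben die Position x(t) = 3·t^2 + 1. Durch Einsetzen von t = 1: x(1) = 4.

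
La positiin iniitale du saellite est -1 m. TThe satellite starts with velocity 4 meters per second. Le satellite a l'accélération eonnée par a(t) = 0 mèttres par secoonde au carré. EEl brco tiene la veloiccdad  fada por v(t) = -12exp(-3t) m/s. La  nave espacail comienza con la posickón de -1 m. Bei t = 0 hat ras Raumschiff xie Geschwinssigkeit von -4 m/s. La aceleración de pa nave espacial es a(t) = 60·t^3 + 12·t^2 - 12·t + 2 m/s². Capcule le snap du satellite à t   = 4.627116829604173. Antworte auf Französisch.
Pour résoudre ceci, nous devons prendre 2 dérivées de notre équation de l'accélération a(t) = 0. En prenant d/dt de a(t), nous trouvons j(t) = 0. En prenant d/dt de j(t), nous trouvons s(t) = 0. De l'équation du snap s(t) = 0, nous substituons t = 4.627116829604173 pour obtenir s = 0.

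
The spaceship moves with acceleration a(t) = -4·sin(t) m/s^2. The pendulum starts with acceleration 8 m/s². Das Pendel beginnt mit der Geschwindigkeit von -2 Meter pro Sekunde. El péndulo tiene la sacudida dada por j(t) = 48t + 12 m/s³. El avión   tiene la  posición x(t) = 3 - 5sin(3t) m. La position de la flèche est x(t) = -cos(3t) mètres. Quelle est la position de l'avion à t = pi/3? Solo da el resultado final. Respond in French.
La réponse est 3.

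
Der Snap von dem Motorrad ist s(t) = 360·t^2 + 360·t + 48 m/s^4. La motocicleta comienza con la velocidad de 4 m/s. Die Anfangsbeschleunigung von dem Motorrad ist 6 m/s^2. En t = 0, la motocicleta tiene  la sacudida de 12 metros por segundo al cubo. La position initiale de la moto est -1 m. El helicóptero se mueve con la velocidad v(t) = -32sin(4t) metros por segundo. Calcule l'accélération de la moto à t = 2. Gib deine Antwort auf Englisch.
We need to integrate our snap equation s(t) = 360·t^2 + 360·t + 48 2 times. Taking ∫s(t)dt and applying j(0) = 12, we find j(t) = 120·t^3 + 180·t^2 + 48·t + 12. Finding the antiderivative of j(t) and using a(0) = 6: a(t) = 30·t^4 + 60·t^3 + 24·t^2 + 12·t + 6. From the given acceleration equation a(t) = 30·t^4 + 60·t^3 + 24·t^2 + 12·t + 6, we substitute t = 2 to get a = 1086.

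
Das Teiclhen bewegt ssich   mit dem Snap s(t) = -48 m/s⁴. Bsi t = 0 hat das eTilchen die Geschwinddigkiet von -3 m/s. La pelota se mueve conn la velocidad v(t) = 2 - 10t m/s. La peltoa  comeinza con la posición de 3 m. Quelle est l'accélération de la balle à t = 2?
En partant de la vitesse v(t) = 2 - 10·t, nous prenons 1 dérivée. En dérivant la vitesse, nous obtenons l'accélération: a(t) = -10. Nous avons l'accélération a(t) = -10. En substituant t = 2: a(2) = -10.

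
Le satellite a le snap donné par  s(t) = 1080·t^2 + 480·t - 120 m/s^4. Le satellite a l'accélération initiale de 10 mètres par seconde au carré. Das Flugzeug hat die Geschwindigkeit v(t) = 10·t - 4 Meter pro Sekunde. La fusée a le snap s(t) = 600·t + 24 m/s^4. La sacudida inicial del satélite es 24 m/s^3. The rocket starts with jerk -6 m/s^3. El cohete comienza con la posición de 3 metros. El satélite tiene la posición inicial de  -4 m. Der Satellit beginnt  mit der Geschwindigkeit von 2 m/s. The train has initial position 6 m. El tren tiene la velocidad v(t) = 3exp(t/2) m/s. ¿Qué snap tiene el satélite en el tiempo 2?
De la ecuación del snap s(t) = 1080·t^2 + 480·t - 120, sustituimos t = 2 para obtener s = 5160.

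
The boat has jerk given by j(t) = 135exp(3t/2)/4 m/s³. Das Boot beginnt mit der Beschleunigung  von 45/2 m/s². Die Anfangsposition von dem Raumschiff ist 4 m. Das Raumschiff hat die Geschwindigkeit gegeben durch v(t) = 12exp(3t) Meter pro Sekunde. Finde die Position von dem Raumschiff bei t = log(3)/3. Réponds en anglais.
To find the answer, we compute 1 integral of v(t) = 12·exp(3·t). The antiderivative of velocity, with x(0) = 4, gives position: x(t) = 4·exp(3·t). Using x(t) = 4·exp(3·t) and substituting t = log(3)/3, we find x = 12.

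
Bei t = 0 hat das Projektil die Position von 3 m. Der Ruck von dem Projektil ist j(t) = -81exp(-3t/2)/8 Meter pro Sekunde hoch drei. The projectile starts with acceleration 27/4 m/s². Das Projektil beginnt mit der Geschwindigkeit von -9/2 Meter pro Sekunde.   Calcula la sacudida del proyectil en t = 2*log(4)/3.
Tenemos la sacudida j(t) = -81·exp(-3·t/2)/8. Sustituyendo t = 2*log(4)/3: j(2*log(4)/3) = -81/32.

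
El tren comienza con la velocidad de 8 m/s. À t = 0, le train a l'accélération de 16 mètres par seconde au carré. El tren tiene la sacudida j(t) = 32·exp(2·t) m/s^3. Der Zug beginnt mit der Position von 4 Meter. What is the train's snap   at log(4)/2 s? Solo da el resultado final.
The answer is 256.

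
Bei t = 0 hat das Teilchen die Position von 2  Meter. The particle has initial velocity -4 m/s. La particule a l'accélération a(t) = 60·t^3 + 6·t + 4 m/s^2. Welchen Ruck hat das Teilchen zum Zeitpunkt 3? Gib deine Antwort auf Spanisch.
Debemos derivar nuestra ecuación de la aceleración a(t) = 60·t^3 + 6·t + 4 1 vez. Tomando d/dt de a(t), encontramos j(t) = 180·t^2 + 6. De la ecuación de la sacudida j(t) = 180·t^2 + 6, sustituimos t = 3 para obtener j = 1626.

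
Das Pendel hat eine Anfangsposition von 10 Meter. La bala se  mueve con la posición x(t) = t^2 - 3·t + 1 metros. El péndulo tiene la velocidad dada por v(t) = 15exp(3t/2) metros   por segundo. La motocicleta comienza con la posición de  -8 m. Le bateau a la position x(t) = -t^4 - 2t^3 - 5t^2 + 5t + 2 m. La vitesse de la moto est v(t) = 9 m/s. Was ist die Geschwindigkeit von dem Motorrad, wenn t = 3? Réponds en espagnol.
Usando v(t) = 9 y sustituyendo t = 3, encontramos v = 9.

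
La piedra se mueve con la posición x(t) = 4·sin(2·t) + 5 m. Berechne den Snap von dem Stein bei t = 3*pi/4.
Ausgehend von der Position x(t) = 4·sin(2·t) + 5, nehmen wir 4 Ableitungen. Die Ableitung von der Position ergibt die Geschwindigkeit: v(t) = 8·cos(2·t). Die Ableitung von der Geschwindigkeit ergibt die Beschleunigung: a(t) = -16·sin(2·t). Die Ableitung von der Beschleunigung ergibt den Ruck: j(t) = -32·cos(2·t). Mit d/dt von j(t) finden wir s(t) = 64·sin(2·t). Mit s(t) = 64·sin(2·t) und Einsetzen von t = 3*pi/4, finden wir s = -64.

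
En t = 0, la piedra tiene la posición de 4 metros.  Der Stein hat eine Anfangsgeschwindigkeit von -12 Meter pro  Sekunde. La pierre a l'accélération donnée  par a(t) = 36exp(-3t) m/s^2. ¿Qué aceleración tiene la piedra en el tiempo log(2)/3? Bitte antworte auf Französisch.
En utilisant a(t) = 36·exp(-3·t) et en substituant t = log(2)/3, nous trouvons a = 18.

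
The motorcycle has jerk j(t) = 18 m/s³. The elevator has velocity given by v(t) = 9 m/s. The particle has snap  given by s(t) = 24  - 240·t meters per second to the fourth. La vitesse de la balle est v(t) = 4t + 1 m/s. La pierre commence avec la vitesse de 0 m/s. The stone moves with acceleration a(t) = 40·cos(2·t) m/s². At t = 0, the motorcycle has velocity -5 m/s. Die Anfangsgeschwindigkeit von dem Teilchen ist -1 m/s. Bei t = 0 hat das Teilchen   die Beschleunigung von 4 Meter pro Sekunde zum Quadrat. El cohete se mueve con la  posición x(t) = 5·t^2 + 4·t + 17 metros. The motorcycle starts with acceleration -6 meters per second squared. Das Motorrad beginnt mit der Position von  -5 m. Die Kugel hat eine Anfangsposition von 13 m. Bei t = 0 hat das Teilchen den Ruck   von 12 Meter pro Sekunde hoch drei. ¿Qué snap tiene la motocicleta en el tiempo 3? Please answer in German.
Wir müssen unsere Gleichung für den Ruck j(t) = 18 1-mal ableiten. Die Ableitung von dem Ruck ergibt den Snap: s(t) = 0. Aus der Gleichung für den Snap s(t) = 0, setzen wir t = 3 ein und erhalten s = 0.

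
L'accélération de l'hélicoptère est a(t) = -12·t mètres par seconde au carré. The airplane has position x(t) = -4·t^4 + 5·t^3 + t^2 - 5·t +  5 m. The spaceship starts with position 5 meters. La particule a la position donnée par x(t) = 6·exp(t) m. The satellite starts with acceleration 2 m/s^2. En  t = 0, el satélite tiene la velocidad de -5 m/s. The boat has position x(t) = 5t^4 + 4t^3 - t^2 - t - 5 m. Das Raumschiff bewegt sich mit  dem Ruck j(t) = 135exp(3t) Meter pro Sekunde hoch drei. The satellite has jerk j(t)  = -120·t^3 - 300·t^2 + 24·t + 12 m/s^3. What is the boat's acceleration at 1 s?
To solve this, we need to take 2 derivatives of our position equation x(t) = 5·t^4 + 4·t^3 - t^2 - t - 5. Taking d/dt of x(t), we find v(t) = 20·t^3 + 12·t^2 - 2·t - 1. The derivative of velocity gives acceleration: a(t) = 60·t^2 + 24·t - 2. Using a(t) = 60·t^2 + 24·t - 2 and substituting t = 1, we find a = 82.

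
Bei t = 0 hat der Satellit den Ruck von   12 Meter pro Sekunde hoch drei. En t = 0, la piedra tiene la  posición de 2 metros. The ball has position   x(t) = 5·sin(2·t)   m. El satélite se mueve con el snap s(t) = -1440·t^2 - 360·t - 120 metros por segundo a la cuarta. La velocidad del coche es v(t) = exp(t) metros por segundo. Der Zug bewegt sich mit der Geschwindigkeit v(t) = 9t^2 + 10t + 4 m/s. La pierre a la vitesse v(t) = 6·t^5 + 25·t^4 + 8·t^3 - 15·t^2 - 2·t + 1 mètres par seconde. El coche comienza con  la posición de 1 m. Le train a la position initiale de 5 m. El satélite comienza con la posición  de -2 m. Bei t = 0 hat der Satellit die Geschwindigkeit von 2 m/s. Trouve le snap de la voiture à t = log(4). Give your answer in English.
Starting from velocity v(t) = exp(t), we take 3 derivatives. The derivative of velocity gives acceleration: a(t) = exp(t). Taking d/dt of a(t), we find j(t) = exp(t). Differentiating jerk, we get snap: s(t) = exp(t). From the given snap equation s(t) = exp(t), we substitute t = log(4) to get s = 4.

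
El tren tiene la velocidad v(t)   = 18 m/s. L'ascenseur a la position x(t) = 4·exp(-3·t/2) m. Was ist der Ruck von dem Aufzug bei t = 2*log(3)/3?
Um dies zu lösen, müssen wir 3 Ableitungen unserer Gleichung für die Position x(t) = 4·exp(-3·t/2) nehmen. Durch Ableiten von der Position erhalten wir die Geschwindigkeit: v(t) = -6·exp(-3·t/2). Die Ableitung von der Geschwindigkeit ergibt die Beschleunigung: a(t) = 9·exp(-3·t/2). Die Ableitung von der Beschleunigung ergibt den Ruck: j(t) = -27·exp(-3·t/2)/2. Mit j(t) = -27·exp(-3·t/2)/2 und Einsetzen von t = 2*log(3)/3, finden wir j = -9/2.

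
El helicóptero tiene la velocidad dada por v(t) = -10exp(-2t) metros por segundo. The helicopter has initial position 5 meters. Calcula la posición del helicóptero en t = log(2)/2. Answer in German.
Wir müssen die Stammfunktion unserer Gleichung für die Geschwindigkeit v(t) = -10·exp(-2·t) 1-mal finden. Mit ∫v(t)dt und Anwendung von x(0) = 5, finden wir x(t) = 5·exp(-2·t). Wir haben die Position x(t) = 5·exp(-2·t). Durch Einsetzen von t = log(2)/2: x(log(2)/2) = 5/2.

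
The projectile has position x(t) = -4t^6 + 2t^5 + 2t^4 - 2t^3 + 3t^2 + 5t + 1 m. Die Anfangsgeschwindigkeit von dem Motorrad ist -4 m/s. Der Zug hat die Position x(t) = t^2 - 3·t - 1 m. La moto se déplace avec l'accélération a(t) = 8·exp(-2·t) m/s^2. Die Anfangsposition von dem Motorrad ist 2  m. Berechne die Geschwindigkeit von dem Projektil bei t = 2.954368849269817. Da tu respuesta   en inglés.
To solve this, we need to take 1 derivative of our position equation x(t) = -4·t^6 + 2·t^5 + 2·t^4 - 2·t^3 + 3·t^2 + 5·t + 1. The derivative of position gives velocity: v(t) = -24·t^5 + 10·t^4 + 8·t^3 - 6·t^2 + 6·t + 5. Using v(t) = -24·t^5 + 10·t^4 + 8·t^3 - 6·t^2 + 6·t + 5 and substituting t = 2.954368849269817, we find v = -4463.27355152319.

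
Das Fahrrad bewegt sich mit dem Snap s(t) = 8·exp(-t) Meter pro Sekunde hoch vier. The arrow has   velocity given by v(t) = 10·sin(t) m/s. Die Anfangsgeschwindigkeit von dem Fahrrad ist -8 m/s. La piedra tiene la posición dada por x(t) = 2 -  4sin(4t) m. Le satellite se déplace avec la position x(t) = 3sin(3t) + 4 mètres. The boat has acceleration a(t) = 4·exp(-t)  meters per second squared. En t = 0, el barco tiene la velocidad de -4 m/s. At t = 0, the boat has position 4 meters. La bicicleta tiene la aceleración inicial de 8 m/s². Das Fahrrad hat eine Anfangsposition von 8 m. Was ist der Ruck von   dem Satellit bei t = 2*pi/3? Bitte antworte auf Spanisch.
Debemos derivar nuestra ecuación de la posición x(t) = 3·sin(3·t) + 4 3 veces. Derivando la posición, obtenemos la velocidad: v(t) = 9·cos(3·t). Tomando d/dt de v(t), encontramos a(t) = -27·sin(3·t). Tomando d/dt de a(t), encontramos j(t) = -81·cos(3·t). Usando j(t) = -81·cos(3·t) y sustituyendo t = 2*pi/3, encontramos j = -81.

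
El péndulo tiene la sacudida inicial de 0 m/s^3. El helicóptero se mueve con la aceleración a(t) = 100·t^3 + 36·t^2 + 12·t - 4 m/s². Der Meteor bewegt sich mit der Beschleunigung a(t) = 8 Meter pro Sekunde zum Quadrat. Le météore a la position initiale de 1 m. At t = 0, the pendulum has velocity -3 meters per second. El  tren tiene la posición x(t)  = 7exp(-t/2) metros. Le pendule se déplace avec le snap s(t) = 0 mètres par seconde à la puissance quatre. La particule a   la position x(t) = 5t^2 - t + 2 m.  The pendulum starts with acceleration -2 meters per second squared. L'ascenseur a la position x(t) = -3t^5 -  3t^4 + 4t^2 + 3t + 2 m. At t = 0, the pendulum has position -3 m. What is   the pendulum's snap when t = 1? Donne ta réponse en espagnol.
De la ecuación del snap s(t) = 0, sustituimos t = 1 para obtener s = 0.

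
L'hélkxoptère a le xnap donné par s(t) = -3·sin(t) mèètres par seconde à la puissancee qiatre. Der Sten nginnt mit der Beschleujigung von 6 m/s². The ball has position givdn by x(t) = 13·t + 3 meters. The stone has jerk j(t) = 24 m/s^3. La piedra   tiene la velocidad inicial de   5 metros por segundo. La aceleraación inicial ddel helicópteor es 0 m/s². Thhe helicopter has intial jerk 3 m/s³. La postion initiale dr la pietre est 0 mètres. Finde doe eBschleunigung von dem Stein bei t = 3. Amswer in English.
We must find the integral of our jerk equation j(t) = 24 1 time. The antiderivative of jerk is acceleration. Using a(0) = 6, we get a(t) = 24·t + 6. Using a(t) = 24·t + 6 and substituting t = 3, we find a = 78.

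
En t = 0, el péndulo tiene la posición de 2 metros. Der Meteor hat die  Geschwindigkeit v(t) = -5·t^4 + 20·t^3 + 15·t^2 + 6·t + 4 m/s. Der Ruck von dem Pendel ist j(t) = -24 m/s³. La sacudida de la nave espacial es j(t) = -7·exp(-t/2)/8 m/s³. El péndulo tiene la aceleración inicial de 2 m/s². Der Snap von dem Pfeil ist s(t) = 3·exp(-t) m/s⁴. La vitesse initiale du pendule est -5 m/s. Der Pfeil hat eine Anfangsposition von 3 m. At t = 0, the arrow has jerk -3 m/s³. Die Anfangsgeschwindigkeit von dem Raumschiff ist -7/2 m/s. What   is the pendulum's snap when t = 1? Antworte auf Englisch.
We must differentiate our jerk equation j(t) = -24 1 time. Taking d/dt of j(t), we find s(t) = 0. We have snap s(t) = 0. Substituting t = 1: s(1) = 0.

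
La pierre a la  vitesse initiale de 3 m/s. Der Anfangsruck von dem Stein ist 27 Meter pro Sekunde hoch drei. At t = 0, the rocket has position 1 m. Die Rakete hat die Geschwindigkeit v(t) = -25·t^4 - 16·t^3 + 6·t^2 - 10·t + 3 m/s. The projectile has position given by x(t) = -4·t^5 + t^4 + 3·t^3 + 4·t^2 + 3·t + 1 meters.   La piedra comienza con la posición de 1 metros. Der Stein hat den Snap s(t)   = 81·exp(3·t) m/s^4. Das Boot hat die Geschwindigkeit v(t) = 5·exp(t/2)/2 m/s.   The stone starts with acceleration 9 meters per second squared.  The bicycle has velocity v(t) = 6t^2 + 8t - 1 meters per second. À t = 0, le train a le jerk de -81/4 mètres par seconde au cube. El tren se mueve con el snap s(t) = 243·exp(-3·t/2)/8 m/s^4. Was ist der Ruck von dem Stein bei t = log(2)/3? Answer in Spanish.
Debemos encontrar la integral de nuestra ecuación del snap s(t) = 81·exp(3·t) 1 vez. La integral del snap, con j(0) = 27, da la sacudida: j(t) = 27·exp(3·t). Tenemos la sacudida j(t) = 27·exp(3·t). Sustituyendo t = log(2)/3: j(log(2)/3) = 54.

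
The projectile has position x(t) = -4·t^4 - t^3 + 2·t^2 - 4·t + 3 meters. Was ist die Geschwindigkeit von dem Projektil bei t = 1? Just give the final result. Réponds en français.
La réponse est -19.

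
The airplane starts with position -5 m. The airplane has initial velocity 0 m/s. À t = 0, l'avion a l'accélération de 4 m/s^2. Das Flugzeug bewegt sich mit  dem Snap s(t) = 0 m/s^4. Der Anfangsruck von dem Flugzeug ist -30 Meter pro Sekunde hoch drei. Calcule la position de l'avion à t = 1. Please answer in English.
To solve this, we need to take 4 integrals of our snap equation s(t) = 0. Taking ∫s(t)dt and applying j(0) = -30, we find j(t) = -30. Taking ∫j(t)dt and applying a(0) = 4, we find a(t) = 4 - 30·t. Taking ∫a(t)dt and applying v(0) = 0, we find v(t) = t·(4 - 15·t). Finding the antiderivative of v(t) and using x(0) = -5: x(t) = -5·t^3 + 2·t^2 - 5. From the given position equation x(t) = -5·t^3 + 2·t^2 - 5, we substitute t = 1 to get x = -8.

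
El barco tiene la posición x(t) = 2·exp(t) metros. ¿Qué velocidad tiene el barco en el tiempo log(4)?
Debemos derivar nuestra ecuación de la posición x(t) = 2·exp(t) 1 vez. Tomando d/dt de x(t), encontramos v(t) = 2·exp(t). Usando v(t) = 2·exp(t) y sustituyendo t = log(4), encontramos v = 8.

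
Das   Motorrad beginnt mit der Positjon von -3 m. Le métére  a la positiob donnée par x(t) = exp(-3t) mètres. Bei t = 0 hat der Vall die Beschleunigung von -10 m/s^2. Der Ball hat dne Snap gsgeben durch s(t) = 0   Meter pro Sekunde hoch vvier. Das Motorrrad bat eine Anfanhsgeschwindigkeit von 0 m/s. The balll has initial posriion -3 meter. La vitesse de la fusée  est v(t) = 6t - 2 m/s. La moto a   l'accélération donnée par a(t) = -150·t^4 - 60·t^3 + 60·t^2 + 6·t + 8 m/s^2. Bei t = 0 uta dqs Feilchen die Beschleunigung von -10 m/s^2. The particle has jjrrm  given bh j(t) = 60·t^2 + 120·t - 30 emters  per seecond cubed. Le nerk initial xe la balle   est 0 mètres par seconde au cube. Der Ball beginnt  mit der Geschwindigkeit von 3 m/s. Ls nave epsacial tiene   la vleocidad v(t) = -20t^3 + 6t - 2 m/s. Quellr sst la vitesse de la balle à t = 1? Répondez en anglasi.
To solve this, we need to take 3 antiderivatives of our snap equation s(t) = 0. Integrating snap and using the initial condition j(0) = 0, we get j(t) = 0. Finding the integral of j(t) and using a(0) = -10: a(t) = -10. Finding the antiderivative of a(t) and using v(0) = 3: v(t) = 3 - 10·t. We have velocity v(t) = 3 - 10·t. Substituting t = 1: v(1) = -7.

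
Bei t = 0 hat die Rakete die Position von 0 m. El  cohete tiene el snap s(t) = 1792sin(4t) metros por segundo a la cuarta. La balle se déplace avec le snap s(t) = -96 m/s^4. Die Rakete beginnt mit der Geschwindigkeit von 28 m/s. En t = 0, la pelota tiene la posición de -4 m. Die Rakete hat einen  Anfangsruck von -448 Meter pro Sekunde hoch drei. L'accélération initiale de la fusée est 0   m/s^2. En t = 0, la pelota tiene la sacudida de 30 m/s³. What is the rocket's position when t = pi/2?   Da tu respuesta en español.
Partiendo del snap s(t) = 1792·sin(4·t), tomamos 4 integrales. Tomando ∫s(t)dt y aplicando j(0) = -448, encontramos j(t) = -448·cos(4·t). La integral de la sacudida es la aceleración. Usando a(0) = 0, obtenemos a(t) = -112·sin(4·t). Integrando la aceleración y usando la condición inicial v(0) = 28, obtenemos v(t) = 28·cos(4·t). Integrando la velocidad y usando la condición inicial x(0) = 0, obtenemos x(t) = 7·sin(4·t). De la ecuación de la posición x(t) = 7·sin(4·t), sustituimos t = pi/2 para obtener x = 0.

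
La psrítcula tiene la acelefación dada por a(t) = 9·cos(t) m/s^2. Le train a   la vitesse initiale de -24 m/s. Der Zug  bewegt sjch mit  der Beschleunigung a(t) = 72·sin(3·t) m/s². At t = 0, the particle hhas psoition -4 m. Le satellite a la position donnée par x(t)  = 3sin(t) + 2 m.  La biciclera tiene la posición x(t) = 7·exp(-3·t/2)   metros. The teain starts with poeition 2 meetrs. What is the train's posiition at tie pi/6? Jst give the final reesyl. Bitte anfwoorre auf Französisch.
La réponse est -6.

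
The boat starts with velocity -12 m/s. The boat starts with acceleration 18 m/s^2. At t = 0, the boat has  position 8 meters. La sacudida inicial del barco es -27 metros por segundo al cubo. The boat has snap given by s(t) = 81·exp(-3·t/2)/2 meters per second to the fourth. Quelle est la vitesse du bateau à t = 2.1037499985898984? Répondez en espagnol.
Debemos encontrar la integral de nuestra ecuación del snap s(t) = 81·exp(-3·t/2)/2 3 veces. La integral del snap es la sacudida. Usando j(0) = -27, obtenemos j(t) = -27·exp(-3·t/2). La antiderivada de la sacudida, con a(0) = 18, da la aceleración: a(t) = 18·exp(-3·t/2). Integrando la aceleración y usando la condición inicial v(0) = -12, obtenemos v(t) = -12·exp(-3·t/2). De la ecuación de la velocidad v(t) = -12·exp(-3·t/2), sustituimos t = 2.1037499985898984 para obtener v = -0.511341124898891.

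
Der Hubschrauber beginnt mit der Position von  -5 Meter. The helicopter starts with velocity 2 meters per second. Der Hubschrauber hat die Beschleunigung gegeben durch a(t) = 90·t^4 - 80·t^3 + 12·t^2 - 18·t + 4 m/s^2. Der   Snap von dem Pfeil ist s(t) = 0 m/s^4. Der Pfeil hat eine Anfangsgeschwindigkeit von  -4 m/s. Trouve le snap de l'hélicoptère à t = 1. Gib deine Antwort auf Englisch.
We must differentiate our acceleration equation a(t) = 90·t^4 - 80·t^3 + 12·t^2 - 18·t + 4 2 times. Differentiating acceleration, we get jerk: j(t) = 360·t^3 - 240·t^2 + 24·t - 18. Taking d/dt of j(t), we find s(t) = 1080·t^2 - 480·t + 24. Using s(t) = 1080·t^2 - 480·t + 24 and substituting t = 1, we find s = 624.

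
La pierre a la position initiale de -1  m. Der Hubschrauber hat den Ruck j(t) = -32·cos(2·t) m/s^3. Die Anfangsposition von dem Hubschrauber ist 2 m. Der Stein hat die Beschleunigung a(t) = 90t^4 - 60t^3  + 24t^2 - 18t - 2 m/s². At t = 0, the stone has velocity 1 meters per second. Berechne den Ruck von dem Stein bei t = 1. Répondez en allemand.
Ausgehend von der Beschleunigung a(t) = 90·t^4 - 60·t^3 + 24·t^2 - 18·t - 2, nehmen wir 1 Ableitung. Die Ableitung von der Beschleunigung ergibt den Ruck: j(t) = 360·t^3 - 180·t^2 + 48·t - 18. Aus der Gleichung für den Ruck j(t) = 360·t^3 - 180·t^2 + 48·t - 18, setzen wir t = 1 ein und erhalten j = 210.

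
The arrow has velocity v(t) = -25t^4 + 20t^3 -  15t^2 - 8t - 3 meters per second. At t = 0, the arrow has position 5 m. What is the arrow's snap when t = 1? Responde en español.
Partiendo de la velocidad v(t) = -25·t^4 + 20·t^3 - 15·t^2 - 8·t - 3, tomamos 3 derivadas. Tomando d/dt de v(t), encontramos a(t) = -100·t^3 + 60·t^2 - 30·t - 8. La derivada de la aceleración da la sacudida: j(t) = -300·t^2 + 120·t - 30. Derivando la sacudida, obtenemos el snap: s(t) = 120 - 600·t. De la ecuación del snap s(t) = 120 - 600·t, sustituimos t = 1 para obtener s = -480.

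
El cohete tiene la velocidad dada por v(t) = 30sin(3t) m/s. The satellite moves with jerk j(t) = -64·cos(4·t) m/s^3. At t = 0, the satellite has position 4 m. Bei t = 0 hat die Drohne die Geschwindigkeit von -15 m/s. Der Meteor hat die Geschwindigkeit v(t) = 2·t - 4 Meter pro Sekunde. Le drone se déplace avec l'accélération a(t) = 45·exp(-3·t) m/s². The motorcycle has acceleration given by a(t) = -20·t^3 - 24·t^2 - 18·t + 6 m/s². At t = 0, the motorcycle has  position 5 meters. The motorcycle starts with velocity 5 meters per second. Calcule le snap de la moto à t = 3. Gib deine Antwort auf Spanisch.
Para resolver esto, necesitamos tomar 2 derivadas de nuestra ecuación de la aceleración a(t) = -20·t^3 - 24·t^2 - 18·t + 6. Tomando d/dt de a(t), encontramos j(t) = -60·t^2 - 48·t - 18. Derivando la sacudida, obtenemos el snap: s(t) = -120·t - 48. Usando s(t) = -120·t - 48 y sustituyendo t = 3, encontramos s = -408.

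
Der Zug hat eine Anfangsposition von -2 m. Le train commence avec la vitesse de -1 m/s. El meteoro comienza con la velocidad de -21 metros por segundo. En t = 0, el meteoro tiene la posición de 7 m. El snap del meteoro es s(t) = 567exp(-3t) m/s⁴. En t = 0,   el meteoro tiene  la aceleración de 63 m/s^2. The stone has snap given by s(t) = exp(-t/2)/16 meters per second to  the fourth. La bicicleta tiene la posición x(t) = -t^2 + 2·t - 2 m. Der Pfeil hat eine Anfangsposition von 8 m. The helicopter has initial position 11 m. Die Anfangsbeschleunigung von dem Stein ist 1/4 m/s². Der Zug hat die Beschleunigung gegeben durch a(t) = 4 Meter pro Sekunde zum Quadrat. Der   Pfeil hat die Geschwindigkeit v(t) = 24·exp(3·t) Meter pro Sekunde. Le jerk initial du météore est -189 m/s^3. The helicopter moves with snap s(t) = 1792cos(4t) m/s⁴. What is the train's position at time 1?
Starting from acceleration a(t) = 4, we take 2 antiderivatives. Finding the antiderivative of a(t) and using v(0) = -1: v(t) = 4·t - 1. Taking ∫v(t)dt and applying x(0) = -2, we find x(t) = 2·t^2 - t - 2. Using x(t) = 2·t^2 - t - 2 and substituting t = 1, we find x = -1.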